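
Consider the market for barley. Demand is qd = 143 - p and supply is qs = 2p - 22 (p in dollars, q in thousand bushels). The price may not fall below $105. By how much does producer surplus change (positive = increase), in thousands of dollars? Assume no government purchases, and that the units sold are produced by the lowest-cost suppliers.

In a free market, 143 - p = 2p - 22 gives the equilibrium p* = 55, q* = 88.
The floor of 105 is above the equilibrium price 55, so it binds.
At p = 105: qd = 143 - 105 = 38 and qs = 2·105 - 22 = 188.
Producer surplus without the control is ½ · (55 - 11) · 88 = 1936.
With the floor, 38 units are sold at 105. The supply price at q = 38 is 30, so PS = ½ · [(105 - 11) + (105 - 30)] · 38 = 3211.
Change in producer surplus = 3211 - 1936 = 1275.

1275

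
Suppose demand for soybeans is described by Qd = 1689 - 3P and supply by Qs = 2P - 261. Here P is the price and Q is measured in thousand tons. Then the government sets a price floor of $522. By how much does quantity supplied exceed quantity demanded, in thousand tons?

660

Setting quantity demanded equal to quantity supplied, 1689 - 3P = 2P - 261, gives P* = 390 and Q* = 519.
The floor of 522 is above the equilibrium price 390, so it binds.
At P = 522: Qd = 1689 - 3·522 = 123 and Qs = 2·522 - 261 = 783.
Surplus = Qs - Qd = 783 - 123 = 660.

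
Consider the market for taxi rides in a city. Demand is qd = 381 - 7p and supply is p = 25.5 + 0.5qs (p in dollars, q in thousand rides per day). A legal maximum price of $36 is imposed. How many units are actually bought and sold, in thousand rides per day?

21

Rearranging supply gives qs = 2p - 51. Setting quantity demanded equal to quantity supplied, 381 - 7p = 2p - 51, gives p* = 48 and q* = 45.
The ceiling of 36 is below the equilibrium price 48, so it binds.
At p = 36: qd = 381 - 7·36 = 129 and qs = 2·36 - 51 = 21.
The quantity actually transacted is the short side, supply: 21.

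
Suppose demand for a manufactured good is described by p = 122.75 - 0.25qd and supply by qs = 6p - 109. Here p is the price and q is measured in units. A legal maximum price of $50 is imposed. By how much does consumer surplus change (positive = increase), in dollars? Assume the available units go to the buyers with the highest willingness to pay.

1460

Rearranging demand gives qd = 491 - 4p. Equilibrium: 491 - 4p = 6p - 109, so 600 = 10p and p* = 60, q* = 251.
The ceiling of 50 is below the equilibrium price 60, so it binds.
At p = 50: qd = 491 - 4·50 = 291 and qs = 6·50 - 109 = 191.
Consumer surplus without the control is ½ · (122.75 - 60) · 251 = 7875.125.
With the ceiling, 191 units are sold at 50 (assume they go to the highest-value buyers). The demand price at q = 191 is 75, so CS = ½ · [(122.75 - 50) + (75 - 50)] · 191 = 9335.125.
Change in consumer surplus = 9335.125 - 7875.125 = 1460.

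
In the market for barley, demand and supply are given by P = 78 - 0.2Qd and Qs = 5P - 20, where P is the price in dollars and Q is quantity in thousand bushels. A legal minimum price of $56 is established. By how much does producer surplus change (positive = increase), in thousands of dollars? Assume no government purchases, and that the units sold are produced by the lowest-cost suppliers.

1087.5

Rearranging demand gives Qd = 390 - 5P. Without the control the market clears where 390 - 5P = 5P - 20, i.e. P* = 41 and Q* = 185.
Since 56 > 41, the floor is binding.
At P = 56: Qd = 390 - 5·56 = 110 and Qs = 5·56 - 20 = 260.
Producer surplus without the control is ½ · (41 - 4) · 185 = 3422.5.
With the floor, 110 units are sold at 56. The supply price at Q = 110 is 26, so PS = ½ · [(56 - 4) + (56 - 26)] · 110 = 4510.
Change in producer surplus = 4510 - 3422.5 = 1087.5.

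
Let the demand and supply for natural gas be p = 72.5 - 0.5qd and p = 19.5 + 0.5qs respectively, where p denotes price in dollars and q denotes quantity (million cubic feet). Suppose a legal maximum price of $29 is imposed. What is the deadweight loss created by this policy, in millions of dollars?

Rearranging demand gives qd = 145 - 2p; rearranging supply gives qs = 2p - 39. Without the control the market clears where 145 - 2p = 2p - 39, i.e. p* = 46 and q* = 53.
Since 29 < 46, the ceiling is binding.
At p = 29: qd = 145 - 2·29 = 87 and qs = 2·29 - 39 = 19.
Quantity traded falls to 19. At q = 19 the demand price is (145 - 19)/2 = 63 and the supply price is (39 + 19)/2 = 29.
Deadweight loss = ½ · (63 - 29) · (53 - 19) = ½ · 34 · 34 = 578.

578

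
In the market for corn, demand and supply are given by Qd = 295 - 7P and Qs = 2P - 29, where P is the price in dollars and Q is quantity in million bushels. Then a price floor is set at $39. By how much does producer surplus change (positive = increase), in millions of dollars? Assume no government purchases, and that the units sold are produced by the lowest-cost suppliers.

-44.25

Without the control the market clears where 295 - 7P = 2P - 29, i.e. P* = 36 and Q* = 43.
Since 39 > 36, the floor is binding.
At P = 39: Qd = 295 - 7·39 = 22 and Qs = 2·39 - 29 = 49.
Producer surplus without the control is ½ · (36 - 14.5) · 43 = 462.25.
With the floor, 22 units are sold at 39. The supply price at Q = 22 is 25.5, so PS = ½ · [(39 - 14.5) + (39 - 25.5)] · 22 = 418.
Change in producer surplus = 418 - 462.25 = -44.25.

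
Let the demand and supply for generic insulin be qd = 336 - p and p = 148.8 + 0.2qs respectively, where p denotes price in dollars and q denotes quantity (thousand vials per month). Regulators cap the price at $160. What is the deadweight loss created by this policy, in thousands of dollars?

Rearranging supply gives qs = 5p - 744. Without the control the market clears where 336 - p = 5p - 744, i.e. p* = 180 and q* = 156.
Because the ceiling (160) lies below the market-clearing price, it is binding.
At p = 160: qd = 336 - 160 = 176 and qs = 5·160 - 744 = 56.
Quantity traded falls to 56. At q = 56 the demand price is 336 - 56 = 280 and the supply price is (744 + 56)/5 = 160.
Deadweight loss = ½ · (280 - 160) · (156 - 56) = ½ · 120 · 100 = 6000.

6000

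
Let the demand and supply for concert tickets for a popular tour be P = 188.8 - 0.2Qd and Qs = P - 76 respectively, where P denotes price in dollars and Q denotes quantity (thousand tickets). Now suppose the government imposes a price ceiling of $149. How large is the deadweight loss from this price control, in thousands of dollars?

264.6

Rearranging demand gives Qd = 944 - 5P. Equilibrium: 944 - 5P = P - 76, so 1020 = 6P and P* = 170, Q* = 94.
The ceiling of 149 is below the equilibrium price 170, so it binds.
At P = 149: Qd = 944 - 5·149 = 199 and Qs = 149 - 76 = 73.
Quantity traded falls to 73. At Q = 73 the demand price is (944 - 73)/5 = 174.2 and the supply price is 76 + 73 = 149.
Deadweight loss = ½ · (174.2 - 149) · (94 - 73) = ½ · 25.2 · 21 = 264.6.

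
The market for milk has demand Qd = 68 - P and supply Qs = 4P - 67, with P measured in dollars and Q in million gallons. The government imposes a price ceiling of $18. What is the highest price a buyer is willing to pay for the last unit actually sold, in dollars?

63

Without the control the market clears where 68 - P = 4P - 67, i.e. P* = 27 and Q* = 41.
Because the ceiling (18) lies below the market-clearing price, it is binding.
At P = 18: Qd = 68 - 18 = 50 and Qs = 4·18 - 67 = 5.
Only 5 units reach the market. On the demand curve, the marginal buyer's willingness to pay at Q = 5 is (68 - 5) = 63.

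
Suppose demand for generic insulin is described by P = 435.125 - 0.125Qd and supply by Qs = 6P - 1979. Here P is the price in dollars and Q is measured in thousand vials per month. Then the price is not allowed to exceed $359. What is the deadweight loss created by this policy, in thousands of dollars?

Rearranging demand gives Qd = 3481 - 8P. In a free market, 3481 - 8P = 6P - 1979 gives the equilibrium P* = 390, Q* = 361.
Since 359 < 390, the ceiling is binding.
At P = 359: Qd = 3481 - 8·359 = 609 and Qs = 6·359 - 1979 = 175.
Quantity traded falls to 175. At Q = 175 the demand price is (3481 - 175)/8 = 413.25 and the supply price is (1979 + 175)/6 = 359.
Deadweight loss = ½ · (413.25 - 359) · (361 - 175) = ½ · 54.25 · 186 = 5045.25.

5045.25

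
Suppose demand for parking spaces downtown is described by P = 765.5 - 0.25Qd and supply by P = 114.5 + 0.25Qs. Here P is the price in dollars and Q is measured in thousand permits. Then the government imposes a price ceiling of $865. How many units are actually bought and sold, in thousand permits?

1302

Rearranging demand gives Qd = 3062 - 4P; rearranging supply gives Qs = 4P - 458. In a free market, 3062 - 4P = 4P - 458 gives the equilibrium P* = 440, Q* = 1302.
Since 865 is above P* = 440, the ceiling does not bind and the free-market outcome prevails.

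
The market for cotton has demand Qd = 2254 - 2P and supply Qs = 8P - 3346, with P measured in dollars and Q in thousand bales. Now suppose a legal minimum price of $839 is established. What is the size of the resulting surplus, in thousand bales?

In a free market, 2254 - 2P = 8P - 3346 gives the equilibrium P* = 560, Q* = 1134.
Since 839 > 560, the floor is binding.
At P = 839: Qd = 2254 - 2·839 = 576 and Qs = 8·839 - 3346 = 3366.
Surplus = Qs - Qd = 3366 - 576 = 2790.

2790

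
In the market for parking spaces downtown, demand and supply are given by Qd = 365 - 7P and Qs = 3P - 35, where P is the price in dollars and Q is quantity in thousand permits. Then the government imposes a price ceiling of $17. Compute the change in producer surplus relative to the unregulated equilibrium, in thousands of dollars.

-1161.5

Equilibrium: 365 - 7P = 3P - 35, so 400 = 10P and P* = 40, Q* = 85.
The ceiling of 17 is below the equilibrium price 40, so it binds.
At P = 17: Qd = 365 - 7·17 = 246 and Qs = 3·17 - 35 = 16.
Producer surplus without the control is ½ · (40 - 35/3) · 85 = 7225/6.
With the ceiling, producers sell 16 units at 17, so PS = ½ · (17 - 35/3) · 16 = 128/3.
Change in producer surplus = 128/3 - 7225/6 = -1161.5.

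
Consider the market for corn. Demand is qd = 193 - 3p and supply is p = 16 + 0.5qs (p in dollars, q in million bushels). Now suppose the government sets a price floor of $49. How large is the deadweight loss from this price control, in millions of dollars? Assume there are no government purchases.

60

Rearranging supply gives qs = 2p - 32. Without the control the market clears where 193 - 3p = 2p - 32, i.e. p* = 45 and q* = 58.
Since 49 > 45, the floor is binding.
At p = 49: qd = 193 - 3·49 = 46 and qs = 2·49 - 32 = 66.
Quantity traded falls to 46. At q = 46 the demand price is (193 - 46)/3 = 49 and the supply price is (32 + 46)/2 = 39.
Deadweight loss = ½ · (49 - 39) · (58 - 46) = ½ · 10 · 12 = 60.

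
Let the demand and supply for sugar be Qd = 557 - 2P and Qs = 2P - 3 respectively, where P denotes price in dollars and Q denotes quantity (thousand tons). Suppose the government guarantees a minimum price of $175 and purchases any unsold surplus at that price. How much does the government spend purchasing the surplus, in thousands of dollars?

Equilibrium: 557 - 2P = 2P - 3, so 560 = 4P and P* = 140, Q* = 277.
Because the floor (175) lies above the market-clearing price, it is binding.
At P = 175: Qd = 557 - 2·175 = 207 and Qs = 2·175 - 3 = 347.
Surplus = Qs - Qd = 140.
Government expenditure = surplus × support price = 140 × 175 = 24500.

24500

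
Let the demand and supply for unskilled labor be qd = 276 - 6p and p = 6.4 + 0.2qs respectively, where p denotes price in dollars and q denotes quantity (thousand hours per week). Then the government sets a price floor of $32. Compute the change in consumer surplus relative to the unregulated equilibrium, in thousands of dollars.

Rearranging supply gives qs = 5p - 32. Setting quantity demanded equal to quantity supplied, 276 - 6p = 5p - 32, gives p* = 28 and q* = 108.
Since 32 > 28, the floor is binding.
At p = 32: qd = 276 - 6·32 = 84 and qs = 5·32 - 32 = 128.
Consumer surplus without the control is ½ · (46 - 28) · 108 = 972.
With the floor, consumers buy 84 units at 32, so CS = ½ · (46 - 32) · 84 = 588.
Change in consumer surplus = 588 - 972 = -384.

-384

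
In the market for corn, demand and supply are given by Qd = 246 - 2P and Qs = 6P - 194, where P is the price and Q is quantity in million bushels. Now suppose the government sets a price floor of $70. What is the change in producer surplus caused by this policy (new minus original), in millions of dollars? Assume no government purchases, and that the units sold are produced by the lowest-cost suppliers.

1515

Without the control the market clears where 246 - 2P = 6P - 194, i.e. P* = 55 and Q* = 136.
The floor of 70 is above the equilibrium price 55, so it binds.
At P = 70: Qd = 246 - 2·70 = 106 and Qs = 6·70 - 194 = 226.
Producer surplus without the control is ½ · (55 - 97/3) · 136 = 4624/3.
With the floor, 106 units are sold at 70. The supply price at Q = 106 is 50, so PS = ½ · [(70 - 97/3) + (70 - 50)] · 106 = 9169/3.
Change in producer surplus = 9169/3 - 4624/3 = 1515.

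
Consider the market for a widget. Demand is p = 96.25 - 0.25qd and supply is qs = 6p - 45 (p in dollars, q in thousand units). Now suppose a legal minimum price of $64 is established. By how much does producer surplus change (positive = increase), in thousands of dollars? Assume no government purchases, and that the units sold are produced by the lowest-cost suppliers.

2121

Rearranging demand gives qd = 385 - 4p. Setting quantity demanded equal to quantity supplied, 385 - 4p = 6p - 45, gives p* = 43 and q* = 213.
Since 64 > 43, the floor is binding.
At p = 64: qd = 385 - 4·64 = 129 and qs = 6·64 - 45 = 339.
Producer surplus without the control is ½ · (43 - 7.5) · 213 = 3780.75.
With the floor, 129 units are sold at 64. The supply price at q = 129 is 29, so PS = ½ · [(64 - 7.5) + (64 - 29)] · 129 = 5901.75.
Change in producer surplus = 5901.75 - 3780.75 = 2121.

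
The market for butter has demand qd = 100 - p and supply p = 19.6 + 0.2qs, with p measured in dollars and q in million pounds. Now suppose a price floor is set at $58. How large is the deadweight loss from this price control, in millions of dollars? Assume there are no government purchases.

375

Rearranging supply gives qs = 5p - 98. In a free market, 100 - p = 5p - 98 gives the equilibrium p* = 33, q* = 67.
Since 58 > 33, the floor is binding.
At p = 58: qd = 100 - 58 = 42 and qs = 5·58 - 98 = 192.
Quantity traded falls to 42. At q = 42 the demand price is 100 - 42 = 58 and the supply price is (98 + 42)/5 = 28.
Deadweight loss = ½ · (58 - 28) · (67 - 42) = ½ · 30 · 25 = 375.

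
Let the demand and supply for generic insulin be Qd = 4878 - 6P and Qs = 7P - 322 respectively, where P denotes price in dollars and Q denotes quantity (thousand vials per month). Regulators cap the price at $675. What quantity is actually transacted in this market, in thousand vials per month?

2478

Equilibrium: 4878 - 6P = 7P - 322, so 5200 = 13P and P* = 400, Q* = 2478.
Since 675 is above P* = 400, the ceiling does not bind and the free-market outcome prevails.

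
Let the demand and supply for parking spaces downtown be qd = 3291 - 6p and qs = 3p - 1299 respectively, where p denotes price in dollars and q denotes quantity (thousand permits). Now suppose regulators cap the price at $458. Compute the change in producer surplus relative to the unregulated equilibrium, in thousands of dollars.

Equilibrium: 3291 - 6p = 3p - 1299, so 4590 = 9p and p* = 510, q* = 231.
The ceiling of 458 is below the equilibrium price 510, so it binds.
At p = 458: qd = 3291 - 6·458 = 543 and qs = 3·458 - 1299 = 75.
Producer surplus without the control is ½ · (510 - 433) · 231 = 8893.5.
With the ceiling, producers sell 75 units at 458, so PS = ½ · (458 - 433) · 75 = 937.5.
Change in producer surplus = 937.5 - 8893.5 = -7956.

-7956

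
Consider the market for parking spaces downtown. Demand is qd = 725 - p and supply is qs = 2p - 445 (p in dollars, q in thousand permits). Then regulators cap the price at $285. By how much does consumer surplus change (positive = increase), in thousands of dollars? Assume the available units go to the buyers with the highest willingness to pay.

-8925

Without the control the market clears where 725 - p = 2p - 445, i.e. p* = 390 and q* = 335.
The ceiling of 285 is below the equilibrium price 390, so it binds.
At p = 285: qd = 725 - 285 = 440 and qs = 2·285 - 445 = 125.
Consumer surplus without the control is ½ · (725 - 390) · 335 = 56112.5.
With the ceiling, 125 units are sold at 285 (assume they go to the highest-value buyers). The demand price at q = 125 is 600, so CS = ½ · [(725 - 285) + (600 - 285)] · 125 = 47187.5.
Change in consumer surplus = 47187.5 - 56112.5 = -8925.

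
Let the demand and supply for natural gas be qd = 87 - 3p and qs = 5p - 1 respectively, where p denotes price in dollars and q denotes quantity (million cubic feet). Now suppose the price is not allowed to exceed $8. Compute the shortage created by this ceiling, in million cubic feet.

24

In a free market, 87 - 3p = 5p - 1 gives the equilibrium p* = 11, q* = 54.
Because the ceiling (8) lies below the market-clearing price, it is binding.
At p = 8: qd = 87 - 3·8 = 63 and qs = 5·8 - 1 = 39.
Shortage = qd - qs = 63 - 39 = 24.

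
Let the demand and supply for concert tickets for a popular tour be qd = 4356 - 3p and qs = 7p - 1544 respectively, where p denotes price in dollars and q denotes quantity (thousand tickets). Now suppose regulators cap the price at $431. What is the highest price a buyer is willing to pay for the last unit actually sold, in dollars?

961

Without the control the market clears where 4356 - 3p = 7p - 1544, i.e. p* = 590 and q* = 2586.
Because the ceiling (431) lies below the market-clearing price, it is binding.
At p = 431: qd = 4356 - 3·431 = 3063 and qs = 7·431 - 1544 = 1473.
Only 1473 units reach the market. On the demand curve, the marginal buyer's willingness to pay at q = 1473 is (4356 - 1473)/3 = 961.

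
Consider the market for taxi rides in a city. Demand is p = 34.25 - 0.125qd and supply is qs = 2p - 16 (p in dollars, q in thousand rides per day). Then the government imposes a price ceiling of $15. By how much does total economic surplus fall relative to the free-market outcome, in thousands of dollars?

245

Rearranging demand gives qd = 274 - 8p. In a free market, 274 - 8p = 2p - 16 gives the equilibrium p* = 29, q* = 42.
Because the ceiling (15) lies below the market-clearing price, it is binding.
At p = 15: qd = 274 - 8·15 = 154 and qs = 2·15 - 16 = 14.
Quantity traded falls to 14. At q = 14 the demand price is (274 - 14)/8 = 32.5 and the supply price is (16 + 14)/2 = 15.
Deadweight loss = ½ · (32.5 - 15) · (42 - 14) = ½ · 17.5 · 28 = 245.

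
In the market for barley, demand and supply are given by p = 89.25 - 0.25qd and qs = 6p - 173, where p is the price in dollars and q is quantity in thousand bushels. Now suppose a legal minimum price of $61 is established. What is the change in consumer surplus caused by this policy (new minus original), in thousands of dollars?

Rearranging demand gives qd = 357 - 4p. Equilibrium: 357 - 4p = 6p - 173, so 530 = 10p and p* = 53, q* = 145.
Because the floor (61) lies above the market-clearing price, it is binding.
At p = 61: qd = 357 - 4·61 = 113 and qs = 6·61 - 173 = 193.
Consumer surplus without the control is ½ · (89.25 - 53) · 145 = 2628.125.
With the floor, consumers buy 113 units at 61, so CS = ½ · (89.25 - 61) · 113 = 1596.125.
Change in consumer surplus = 1596.125 - 2628.125 = -1032.

-1032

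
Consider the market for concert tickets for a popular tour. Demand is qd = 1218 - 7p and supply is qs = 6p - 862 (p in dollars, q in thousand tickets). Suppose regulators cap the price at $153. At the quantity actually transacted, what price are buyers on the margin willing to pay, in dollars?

166

Equilibrium: 1218 - 7p = 6p - 862, so 2080 = 13p and p* = 160, q* = 98.
The ceiling of 153 is below the equilibrium price 160, so it binds.
At p = 153: qd = 1218 - 7·153 = 147 and qs = 6·153 - 862 = 56.
Only 56 units reach the market. On the demand curve, the marginal buyer's willingness to pay at q = 56 is (1218 - 56)/7 = 166.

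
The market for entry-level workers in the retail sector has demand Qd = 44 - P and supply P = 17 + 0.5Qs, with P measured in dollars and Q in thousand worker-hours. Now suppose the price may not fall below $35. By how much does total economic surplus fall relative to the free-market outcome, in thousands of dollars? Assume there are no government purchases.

Rearranging supply gives Qs = 2P - 34. Without the control the market clears where 44 - P = 2P - 34, i.e. P* = 26 and Q* = 18.
Since 35 > 26, the floor is binding.
At P = 35: Qd = 44 - 35 = 9 and Qs = 2·35 - 34 = 36.
Quantity traded falls to 9. At Q = 9 the demand price is 44 - 9 = 35 and the supply price is (34 + 9)/2 = 21.5.
Deadweight loss = ½ · (35 - 21.5) · (18 - 9) = ½ · 13.5 · 9 = 60.75.

60.75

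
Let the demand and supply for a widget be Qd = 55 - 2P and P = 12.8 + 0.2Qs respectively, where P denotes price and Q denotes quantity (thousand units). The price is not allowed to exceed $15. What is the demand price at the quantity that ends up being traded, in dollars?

22

Rearranging supply gives Qs = 5P - 64. Equilibrium: 55 - 2P = 5P - 64, so 119 = 7P and P* = 17, Q* = 21.
The ceiling of 15 is below the equilibrium price 17, so it binds.
At P = 15: Qd = 55 - 2·15 = 25 and Qs = 5·15 - 64 = 11.
Only 11 units reach the market. On the demand curve, the marginal buyer's willingness to pay at Q = 11 is (55 - 11)/2 = 22.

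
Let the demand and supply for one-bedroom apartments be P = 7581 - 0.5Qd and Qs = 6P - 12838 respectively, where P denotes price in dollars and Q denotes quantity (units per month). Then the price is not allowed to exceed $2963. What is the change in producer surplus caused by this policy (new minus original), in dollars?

Rearranging demand gives Qd = 15162 - 2P. Setting quantity demanded equal to quantity supplied, 15162 - 2P = 6P - 12838, gives P* = 3500 and Q* = 8162.
The ceiling of 2963 is below the equilibrium price 3500, so it binds.
At P = 2963: Qd = 15162 - 2·2963 = 9236 and Qs = 6·2963 - 12838 = 4940.
Producer surplus without the control is ½ · (3500 - 6419/3) · 8162 = 16654561/3.
With the ceiling, producers sell 4940 units at 2963, so PS = ½ · (2963 - 6419/3) · 4940 = 6100900/3.
Change in producer surplus = 6100900/3 - 16654561/3 = -3517887.

-3517887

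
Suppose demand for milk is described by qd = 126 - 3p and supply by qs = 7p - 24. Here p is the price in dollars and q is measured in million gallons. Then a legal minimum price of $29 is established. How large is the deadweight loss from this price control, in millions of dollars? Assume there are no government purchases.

420

In a free market, 126 - 3p = 7p - 24 gives the equilibrium p* = 15, q* = 81.
Because the floor (29) lies above the market-clearing price, it is binding.
At p = 29: qd = 126 - 3·29 = 39 and qs = 7·29 - 24 = 179.
Quantity traded falls to 39. At q = 39 the demand price is (126 - 39)/3 = 29 and the supply price is (24 + 39)/7 = 9.
Deadweight loss = ½ · (29 - 9) · (81 - 39) = ½ · 20 · 42 = 420.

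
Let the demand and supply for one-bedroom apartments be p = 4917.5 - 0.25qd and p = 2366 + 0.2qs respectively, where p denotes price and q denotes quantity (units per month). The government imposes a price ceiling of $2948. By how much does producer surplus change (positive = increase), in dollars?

Rearranging demand gives qd = 19670 - 4p; rearranging supply gives qs = 5p - 11830. Without the control the market clears where 19670 - 4p = 5p - 11830, i.e. p* = 3500 and q* = 5670.
The ceiling of 2948 is below the equilibrium price 3500, so it binds.
At p = 2948: qd = 19670 - 4·2948 = 7878 and qs = 5·2948 - 11830 = 2910.
Producer surplus without the control is ½ · (3500 - 2366) · 5670 = 3214890.
With the ceiling, producers sell 2910 units at 2948, so PS = ½ · (2948 - 2366) · 2910 = 846810.
Change in producer surplus = 846810 - 3214890 = -2368080.

-2368080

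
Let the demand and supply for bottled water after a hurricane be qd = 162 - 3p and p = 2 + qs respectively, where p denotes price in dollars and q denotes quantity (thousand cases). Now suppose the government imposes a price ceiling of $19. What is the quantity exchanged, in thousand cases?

17

Rearranging supply gives qs = p - 2. Equilibrium: 162 - 3p = p - 2, so 164 = 4p and p* = 41, q* = 39.
The ceiling of 19 is below the equilibrium price 41, so it binds.
At p = 19: qd = 162 - 3·19 = 105 and qs = 19 - 2 = 17.
The quantity actually transacted is the short side, supply: 17.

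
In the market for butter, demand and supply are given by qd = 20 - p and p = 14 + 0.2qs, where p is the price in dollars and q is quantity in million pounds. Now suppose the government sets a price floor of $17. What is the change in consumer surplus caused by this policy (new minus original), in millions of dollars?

-8

Rearranging supply gives qs = 5p - 70. Setting quantity demanded equal to quantity supplied, 20 - p = 5p - 70, gives p* = 15 and q* = 5.
Since 17 > 15, the floor is binding.
At p = 17: qd = 20 - 17 = 3 and qs = 5·17 - 70 = 15.
Consumer surplus without the control is ½ · (20 - 15) · 5 = 12.5.
With the floor, consumers buy 3 units at 17, so CS = ½ · (20 - 17) · 3 = 4.5.
Change in consumer surplus = 4.5 - 12.5 = -8.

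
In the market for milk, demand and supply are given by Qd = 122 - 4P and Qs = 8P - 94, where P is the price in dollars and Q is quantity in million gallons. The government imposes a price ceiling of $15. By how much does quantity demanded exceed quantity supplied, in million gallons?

36

Without the control the market clears where 122 - 4P = 8P - 94, i.e. P* = 18 and Q* = 50.
Because the ceiling (15) lies below the market-clearing price, it is binding.
At P = 15: Qd = 122 - 4·15 = 62 and Qs = 8·15 - 94 = 26.
Shortage = Qd - Qs = 62 - 26 = 36.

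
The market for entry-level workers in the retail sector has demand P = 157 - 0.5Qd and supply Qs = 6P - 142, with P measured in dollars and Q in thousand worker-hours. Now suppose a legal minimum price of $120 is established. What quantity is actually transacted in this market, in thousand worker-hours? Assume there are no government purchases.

74

Rearranging demand gives Qd = 314 - 2P. Without the control the market clears where 314 - 2P = 6P - 142, i.e. P* = 57 and Q* = 200.
Because the floor (120) lies above the market-clearing price, it is binding.
At P = 120: Qd = 314 - 2·120 = 74 and Qs = 6·120 - 142 = 578.
The quantity actually transacted is the short side, demand: 74.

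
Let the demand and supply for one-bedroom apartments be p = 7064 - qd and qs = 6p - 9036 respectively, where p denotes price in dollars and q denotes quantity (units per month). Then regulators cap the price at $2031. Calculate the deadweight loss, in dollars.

1519581

Rearranging demand gives qd = 7064 - p. Equilibrium: 7064 - p = 6p - 9036, so 16100 = 7p and p* = 2300, q* = 4764.
Because the ceiling (2031) lies below the market-clearing price, it is binding.
At p = 2031: qd = 7064 - 2031 = 5033 and qs = 6·2031 - 9036 = 3150.
Quantity traded falls to 3150. At q = 3150 the demand price is 7064 - 3150 = 3914 and the supply price is (9036 + 3150)/6 = 2031.
Deadweight loss = ½ · (3914 - 2031) · (4764 - 3150) = ½ · 1883 · 1614 = 1519581.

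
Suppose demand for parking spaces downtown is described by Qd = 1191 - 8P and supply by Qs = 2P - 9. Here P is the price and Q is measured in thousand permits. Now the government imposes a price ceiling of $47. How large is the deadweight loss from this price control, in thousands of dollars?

6661.25

Equilibrium: 1191 - 8P = 2P - 9, so 1200 = 10P and P* = 120, Q* = 231.
The ceiling of 47 is below the equilibrium price 120, so it binds.
At P = 47: Qd = 1191 - 8·47 = 815 and Qs = 2·47 - 9 = 85.
Quantity traded falls to 85. At Q = 85 the demand price is (1191 - 85)/8 = 138.25 and the supply price is (9 + 85)/2 = 47.
Deadweight loss = ½ · (138.25 - 47) · (231 - 85) = ½ · 91.25 · 146 = 6661.25.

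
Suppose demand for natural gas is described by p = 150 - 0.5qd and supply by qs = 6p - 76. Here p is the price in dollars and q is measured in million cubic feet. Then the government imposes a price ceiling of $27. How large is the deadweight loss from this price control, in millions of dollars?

Rearranging demand gives qd = 300 - 2p. In a free market, 300 - 2p = 6p - 76 gives the equilibrium p* = 47, q* = 206.
The ceiling of 27 is below the equilibrium price 47, so it binds.
At p = 27: qd = 300 - 2·27 = 246 and qs = 6·27 - 76 = 86.
Quantity traded falls to 86. At q = 86 the demand price is (300 - 86)/2 = 107 and the supply price is (76 + 86)/6 = 27.
Deadweight loss = ½ · (107 - 27) · (206 - 86) = ½ · 80 · 120 = 4800.

4800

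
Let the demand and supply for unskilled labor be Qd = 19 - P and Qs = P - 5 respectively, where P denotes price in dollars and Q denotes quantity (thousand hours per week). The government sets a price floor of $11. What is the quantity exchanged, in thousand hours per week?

7

Setting quantity demanded equal to quantity supplied, 19 - P = P - 5, gives P* = 12 and Q* = 7.
Since 11 is below P* = 12, the floor does not bind and the free-market outcome prevails.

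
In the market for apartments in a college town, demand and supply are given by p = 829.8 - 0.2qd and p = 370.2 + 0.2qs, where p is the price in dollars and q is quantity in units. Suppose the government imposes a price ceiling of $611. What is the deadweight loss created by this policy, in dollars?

Rearranging demand gives qd = 4149 - 5p; rearranging supply gives qs = 5p - 1851. In a free market, 4149 - 5p = 5p - 1851 gives the equilibrium p* = 600, q* = 1149.
The ceiling of 611 is above the equilibrium price 600, so it is not binding; the market clears at p* = 600, q* = 1149.
Since the control does not bind, no trades are prevented and deadweight loss is zero.

0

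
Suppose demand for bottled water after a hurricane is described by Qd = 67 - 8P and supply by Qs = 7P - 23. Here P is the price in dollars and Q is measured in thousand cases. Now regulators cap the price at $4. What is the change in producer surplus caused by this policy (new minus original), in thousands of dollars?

Without the control the market clears where 67 - 8P = 7P - 23, i.e. P* = 6 and Q* = 19.
Because the ceiling (4) lies below the market-clearing price, it is binding.
At P = 4: Qd = 67 - 8·4 = 35 and Qs = 7·4 - 23 = 5.
Producer surplus without the control is ½ · (6 - 23/7) · 19 = 361/14.
With the ceiling, producers sell 5 units at 4, so PS = ½ · (4 - 23/7) · 5 = 25/14.
Change in producer surplus = 25/14 - 361/14 = -24.

-24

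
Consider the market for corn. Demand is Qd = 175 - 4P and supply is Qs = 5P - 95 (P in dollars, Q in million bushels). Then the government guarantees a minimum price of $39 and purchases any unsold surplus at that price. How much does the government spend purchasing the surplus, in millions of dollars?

3159

Without the control the market clears where 175 - 4P = 5P - 95, i.e. P* = 30 and Q* = 55.
The floor of 39 is above the equilibrium price 30, so it binds.
At P = 39: Qd = 175 - 4·39 = 19 and Qs = 5·39 - 95 = 100.
Surplus = Qs - Qd = 81.
Government expenditure = surplus × support price = 81 × 39 = 3159.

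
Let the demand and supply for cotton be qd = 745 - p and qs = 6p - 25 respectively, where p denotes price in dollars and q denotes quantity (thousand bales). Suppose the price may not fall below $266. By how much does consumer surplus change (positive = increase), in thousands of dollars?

-86892

Without the control the market clears where 745 - p = 6p - 25, i.e. p* = 110 and q* = 635.
Since 266 > 110, the floor is binding.
At p = 266: qd = 745 - 266 = 479 and qs = 6·266 - 25 = 1571.
Consumer surplus without the control is ½ · (745 - 110) · 635 = 201612.5.
With the floor, consumers buy 479 units at 266, so CS = ½ · (745 - 266) · 479 = 114720.5.
Change in consumer surplus = 114720.5 - 201612.5 = -86892.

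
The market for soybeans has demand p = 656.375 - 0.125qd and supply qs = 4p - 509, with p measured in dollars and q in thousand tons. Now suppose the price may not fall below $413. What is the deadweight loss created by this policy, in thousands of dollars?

0

Rearranging demand gives qd = 5251 - 8p. Setting quantity demanded equal to quantity supplied, 5251 - 8p = 4p - 509, gives p* = 480 and q* = 1411.
Since 413 is below p* = 480, the floor does not bind and the free-market outcome prevails.
Since the control does not bind, no trades are prevented and deadweight loss is zero.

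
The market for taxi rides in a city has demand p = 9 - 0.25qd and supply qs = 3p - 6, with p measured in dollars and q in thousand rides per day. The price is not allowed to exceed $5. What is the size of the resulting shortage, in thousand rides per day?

7

Rearranging demand gives qd = 36 - 4p. Setting quantity demanded equal to quantity supplied, 36 - 4p = 3p - 6, gives p* = 6 and q* = 12.
Because the ceiling (5) lies below the market-clearing price, it is binding.
At p = 5: qd = 36 - 4·5 = 16 and qs = 3·5 - 6 = 9.
Shortage = qd - qs = 16 - 9 = 7.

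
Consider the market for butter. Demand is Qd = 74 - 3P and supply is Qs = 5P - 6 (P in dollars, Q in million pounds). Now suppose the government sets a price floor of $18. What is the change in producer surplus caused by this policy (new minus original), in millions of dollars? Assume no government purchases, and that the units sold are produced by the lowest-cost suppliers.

102.4

In a free market, 74 - 3P = 5P - 6 gives the equilibrium P* = 10, Q* = 44.
Since 18 > 10, the floor is binding.
At P = 18: Qd = 74 - 3·18 = 20 and Qs = 5·18 - 6 = 84.
Producer surplus without the control is ½ · (10 - 1.2) · 44 = 193.6.
With the floor, 20 units are sold at 18. The supply price at Q = 20 is 5.2, so PS = ½ · [(18 - 1.2) + (18 - 5.2)] · 20 = 296.
Change in producer surplus = 296 - 193.6 = 102.4.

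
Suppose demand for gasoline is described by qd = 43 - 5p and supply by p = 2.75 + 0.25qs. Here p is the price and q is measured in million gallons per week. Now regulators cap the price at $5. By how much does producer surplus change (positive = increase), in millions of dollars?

Rearranging supply gives qs = 4p - 11. Equilibrium: 43 - 5p = 4p - 11, so 54 = 9p and p* = 6, q* = 13.
The ceiling of 5 is below the equilibrium price 6, so it binds.
At p = 5: qd = 43 - 5·5 = 18 and qs = 4·5 - 11 = 9.
Producer surplus without the control is ½ · (6 - 2.75) · 13 = 21.125.
With the ceiling, producers sell 9 units at 5, so PS = ½ · (5 - 2.75) · 9 = 10.125.
Change in producer surplus = 10.125 - 21.125 = -11.

-11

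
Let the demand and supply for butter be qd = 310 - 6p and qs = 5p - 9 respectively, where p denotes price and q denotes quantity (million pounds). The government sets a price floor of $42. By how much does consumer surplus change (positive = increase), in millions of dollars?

-1261

Without the control the market clears where 310 - 6p = 5p - 9, i.e. p* = 29 and q* = 136.
Because the floor (42) lies above the market-clearing price, it is binding.
At p = 42: qd = 310 - 6·42 = 58 and qs = 5·42 - 9 = 201.
Consumer surplus without the control is ½ · (155/3 - 29) · 136 = 4624/3.
With the floor, consumers buy 58 units at 42, so CS = ½ · (155/3 - 42) · 58 = 841/3.
Change in consumer surplus = 841/3 - 4624/3 = -1261.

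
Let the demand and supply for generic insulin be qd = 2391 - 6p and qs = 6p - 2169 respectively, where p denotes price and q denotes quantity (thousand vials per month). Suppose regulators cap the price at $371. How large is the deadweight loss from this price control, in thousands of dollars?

Setting quantity demanded equal to quantity supplied, 2391 - 6p = 6p - 2169, gives p* = 380 and q* = 111.
Since 371 < 380, the ceiling is binding.
At p = 371: qd = 2391 - 6·371 = 165 and qs = 6·371 - 2169 = 57.
Quantity traded falls to 57. At q = 57 the demand price is (2391 - 57)/6 = 389 and the supply price is (2169 + 57)/6 = 371.
Deadweight loss = ½ · (389 - 371) · (111 - 57) = ½ · 18 · 54 = 486.

486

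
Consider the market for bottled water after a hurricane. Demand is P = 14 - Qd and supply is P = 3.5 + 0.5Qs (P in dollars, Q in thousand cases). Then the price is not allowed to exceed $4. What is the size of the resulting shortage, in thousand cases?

9

Rearranging demand gives Qd = 14 - P; rearranging supply gives Qs = 2P - 7. Equilibrium: 14 - P = 2P - 7, so 21 = 3P and P* = 7, Q* = 7.
Since 4 < 7, the ceiling is binding.
At P = 4: Qd = 14 - 4 = 10 and Qs = 2·4 - 7 = 1.
Shortage = Qd - Qs = 10 - 1 = 9.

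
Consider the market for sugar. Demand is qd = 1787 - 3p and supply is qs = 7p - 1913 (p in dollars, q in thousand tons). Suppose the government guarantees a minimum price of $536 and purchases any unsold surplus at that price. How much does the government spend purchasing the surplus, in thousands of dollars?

In a free market, 1787 - 3p = 7p - 1913 gives the equilibrium p* = 370, q* = 677.
Because the floor (536) lies above the market-clearing price, it is binding.
At p = 536: qd = 1787 - 3·536 = 179 and qs = 7·536 - 1913 = 1839.
Surplus = qs - qd = 1660.
Government expenditure = surplus × support price = 1660 × 536 = 889760.

889760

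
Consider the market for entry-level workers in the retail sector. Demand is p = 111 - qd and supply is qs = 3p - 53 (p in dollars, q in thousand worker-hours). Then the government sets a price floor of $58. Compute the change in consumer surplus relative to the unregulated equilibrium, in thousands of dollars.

-1045.5

Rearranging demand gives qd = 111 - p. Equilibrium: 111 - p = 3p - 53, so 164 = 4p and p* = 41, q* = 70.
Because the floor (58) lies above the market-clearing price, it is binding.
At p = 58: qd = 111 - 58 = 53 and qs = 3·58 - 53 = 121.
Consumer surplus without the control is ½ · (111 - 41) · 70 = 2450.
With the floor, consumers buy 53 units at 58, so CS = ½ · (111 - 58) · 53 = 1404.5.
Change in consumer surplus = 1404.5 - 2450 = -1045.5.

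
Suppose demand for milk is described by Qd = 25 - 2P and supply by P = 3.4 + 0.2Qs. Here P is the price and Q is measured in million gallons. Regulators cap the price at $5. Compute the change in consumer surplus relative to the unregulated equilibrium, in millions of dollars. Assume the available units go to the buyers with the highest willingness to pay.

1.75

Rearranging supply gives Qs = 5P - 17. Equilibrium: 25 - 2P = 5P - 17, so 42 = 7P and P* = 6, Q* = 13.
The ceiling of 5 is below the equilibrium price 6, so it binds.
At P = 5: Qd = 25 - 2·5 = 15 and Qs = 5·5 - 17 = 8.
Consumer surplus without the control is ½ · (12.5 - 6) · 13 = 42.25.
With the ceiling, 8 units are sold at 5 (assume they go to the highest-value buyers). The demand price at Q = 8 is 8.5, so CS = ½ · [(12.5 - 5) + (8.5 - 5)] · 8 = 44.
Change in consumer surplus = 44 - 42.25 = 1.75.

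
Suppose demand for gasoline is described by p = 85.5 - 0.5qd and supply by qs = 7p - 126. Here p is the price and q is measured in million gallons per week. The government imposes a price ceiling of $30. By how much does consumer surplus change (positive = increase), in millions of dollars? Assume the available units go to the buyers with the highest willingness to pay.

Rearranging demand gives qd = 171 - 2p. Without the control the market clears where 171 - 2p = 7p - 126, i.e. p* = 33 and q* = 105.
Because the ceiling (30) lies below the market-clearing price, it is binding.
At p = 30: qd = 171 - 2·30 = 111 and qs = 7·30 - 126 = 84.
Consumer surplus without the control is ½ · (85.5 - 33) · 105 = 2756.25.
With the ceiling, 84 units are sold at 30 (assume they go to the highest-value buyers). The demand price at q = 84 is 43.5, so CS = ½ · [(85.5 - 30) + (43.5 - 30)] · 84 = 2898.
Change in consumer surplus = 2898 - 2756.25 = 141.75.

141.75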